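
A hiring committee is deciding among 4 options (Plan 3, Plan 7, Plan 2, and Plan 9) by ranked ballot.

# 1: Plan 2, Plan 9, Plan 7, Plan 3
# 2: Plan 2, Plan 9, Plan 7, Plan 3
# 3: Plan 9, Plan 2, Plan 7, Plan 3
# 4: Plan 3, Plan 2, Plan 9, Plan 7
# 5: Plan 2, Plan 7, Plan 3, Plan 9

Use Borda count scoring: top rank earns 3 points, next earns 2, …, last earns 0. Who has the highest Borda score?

Plan 2

Borda scores:
  Plan 3: 0 + 0 + 0 + 3 + 1 = 4
  Plan 7: 1 + 1 + 1 + 0 + 2 = 5
  Plan 2: 3 + 3 + 2 + 2 + 3 = 13
  Plan 9: 2 + 2 + 3 + 1 + 0 = 8
Plan 2 has the highest total.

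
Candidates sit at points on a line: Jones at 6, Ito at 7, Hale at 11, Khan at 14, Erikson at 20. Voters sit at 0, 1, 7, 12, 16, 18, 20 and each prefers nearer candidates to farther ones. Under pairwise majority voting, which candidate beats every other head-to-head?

With single-peaked preferences on a line, the Condorcet winner is the candidate closest to the median voter.
The median voter (position 12) is closest to Hale at 11.
Check: Hale vs Khan — voters closer to Hale: 4 of 7.

Hale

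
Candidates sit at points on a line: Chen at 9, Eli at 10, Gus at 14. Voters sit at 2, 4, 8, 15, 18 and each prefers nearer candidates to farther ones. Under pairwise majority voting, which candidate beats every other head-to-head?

With single-peaked preferences on a line, the Condorcet winner is the candidate closest to the median voter.
The median voter (position 8) is closest to Chen at 9.
Check: Chen vs Eli — voters closer to Chen: 3 of 5.

Chen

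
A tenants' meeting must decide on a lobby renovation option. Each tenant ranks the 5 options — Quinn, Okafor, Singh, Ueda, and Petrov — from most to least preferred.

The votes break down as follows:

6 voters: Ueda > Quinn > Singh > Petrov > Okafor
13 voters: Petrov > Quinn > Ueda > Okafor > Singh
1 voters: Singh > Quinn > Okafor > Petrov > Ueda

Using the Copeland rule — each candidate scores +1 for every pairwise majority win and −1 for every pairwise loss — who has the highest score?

Pairwise results:
  Quinn vs Okafor: Quinn wins 20–0.
  Quinn vs Singh: Quinn wins 19–1.
  Quinn vs Ueda: Quinn wins 14–6.
  Quinn vs Petrov: Petrov wins 13–7.
  Okafor vs Singh: Okafor wins 13–7.
  Okafor vs Ueda: Ueda wins 19–1.
  Okafor vs Petrov: Petrov wins 19–1.
  Singh vs Ueda: Ueda wins 19–1.
  Singh vs Petrov: Petrov wins 13–7.
  Ueda vs Petrov: Petrov wins 14–6.
Copeland scores (wins − losses):
  Quinn: 3 − 1 = 2
  Okafor: 1 − 3 = -2
  Singh: 0 − 4 = -4
  Ueda: 2 − 2 = 0
  Petrov: 4 − 0 = 4
Petrov has the best Copeland score.

Petrov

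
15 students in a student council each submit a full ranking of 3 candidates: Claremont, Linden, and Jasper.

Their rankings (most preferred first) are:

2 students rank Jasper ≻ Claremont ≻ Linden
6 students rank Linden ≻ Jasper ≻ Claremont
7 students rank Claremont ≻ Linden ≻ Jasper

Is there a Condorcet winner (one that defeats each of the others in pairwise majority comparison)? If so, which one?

Head-to-head results (15 voters total):
Claremont vs Linden: Claremont wins 9–6.
Claremont vs Jasper: Jasper wins 8–7.
Linden vs Jasper: Linden wins 13–2.
No candidate beats all others: Claremont beats Linden beats Jasper beats Claremont, a majority cycle.

No Condorcet winner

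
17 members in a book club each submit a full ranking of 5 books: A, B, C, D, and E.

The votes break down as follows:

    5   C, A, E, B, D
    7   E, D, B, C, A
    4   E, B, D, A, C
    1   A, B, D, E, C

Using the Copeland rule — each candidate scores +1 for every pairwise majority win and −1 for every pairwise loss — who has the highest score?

E

Pairwise results:
  A vs B: B wins 11–6.
  A vs C: C wins 12–5.
  A vs D: D wins 11–6.
  A vs E: E wins 11–6.
  B vs C: B wins 12–5.
  B vs D: B wins 10–7.
  B vs E: E wins 16–1.
  C vs D: D wins 12–5.
  C vs E: E wins 12–5.
  D vs E: E wins 16–1.
Copeland scores (wins − losses):
  A: 0 − 4 = -4
  B: 3 − 1 = 2
  C: 1 − 3 = -2
  D: 2 − 2 = 0
  E: 4 − 0 = 4
E has the best Copeland score.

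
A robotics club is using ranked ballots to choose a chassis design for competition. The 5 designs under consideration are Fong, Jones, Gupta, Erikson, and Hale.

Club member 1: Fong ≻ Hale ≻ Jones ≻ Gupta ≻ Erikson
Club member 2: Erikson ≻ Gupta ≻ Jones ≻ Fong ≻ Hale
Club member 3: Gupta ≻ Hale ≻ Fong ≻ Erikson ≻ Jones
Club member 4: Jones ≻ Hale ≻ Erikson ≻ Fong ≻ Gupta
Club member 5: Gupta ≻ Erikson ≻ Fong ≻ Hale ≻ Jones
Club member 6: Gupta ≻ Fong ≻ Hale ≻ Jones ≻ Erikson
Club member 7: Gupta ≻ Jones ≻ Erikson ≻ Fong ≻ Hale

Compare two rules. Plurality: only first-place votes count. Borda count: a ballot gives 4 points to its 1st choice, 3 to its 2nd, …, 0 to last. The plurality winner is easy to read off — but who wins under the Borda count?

Plurality first-place counts: Fong 1, Jones 1, Gupta 4, Erikson 1, Hale 0 → Gupta.
Borda totals: Fong 14, Jones 12, Gupta 20, Erikson 12, Hale 12 → Gupta.

Gupta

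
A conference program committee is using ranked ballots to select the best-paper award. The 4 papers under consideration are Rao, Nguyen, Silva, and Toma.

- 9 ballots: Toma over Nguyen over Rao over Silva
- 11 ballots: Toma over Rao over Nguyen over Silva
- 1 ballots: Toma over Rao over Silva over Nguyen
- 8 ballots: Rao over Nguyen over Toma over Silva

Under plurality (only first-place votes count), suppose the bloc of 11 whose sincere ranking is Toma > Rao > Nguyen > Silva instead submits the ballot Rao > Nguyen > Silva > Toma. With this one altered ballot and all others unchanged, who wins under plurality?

First-place totals with the altered ballot: Rao 19, Nguyen 0, Silva 0, Toma 10.
The switch changes the winner from Toma to Rao.

Rao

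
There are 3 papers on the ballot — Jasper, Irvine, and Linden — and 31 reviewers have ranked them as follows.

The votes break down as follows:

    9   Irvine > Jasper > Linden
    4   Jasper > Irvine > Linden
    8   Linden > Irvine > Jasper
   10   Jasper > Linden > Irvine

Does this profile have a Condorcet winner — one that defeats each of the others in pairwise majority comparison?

No

Head-to-head results (31 voters total):
Jasper vs Irvine: Irvine wins 17–14.
Jasper vs Linden: Jasper wins 23–8.
Irvine vs Linden: Linden wins 18–13.
No candidate beats all others: Jasper beats Linden beats Irvine beats Jasper, a majority cycle.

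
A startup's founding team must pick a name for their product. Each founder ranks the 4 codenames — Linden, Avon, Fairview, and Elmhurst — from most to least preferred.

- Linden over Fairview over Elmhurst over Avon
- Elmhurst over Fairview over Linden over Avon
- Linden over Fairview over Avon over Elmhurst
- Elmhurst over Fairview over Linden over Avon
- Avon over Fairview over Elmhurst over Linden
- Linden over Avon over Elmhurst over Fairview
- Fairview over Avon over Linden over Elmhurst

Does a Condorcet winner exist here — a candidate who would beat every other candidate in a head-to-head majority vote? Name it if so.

Head-to-head results (7 voters total):
Linden vs Avon: Linden wins 5–2.
Linden vs Fairview: Fairview wins 4–3.
Linden vs Elmhurst: Linden wins 4–3.
Avon vs Fairview: Fairview wins 5–2.
Avon vs Elmhurst: Avon wins 4–3.
Fairview vs Elmhurst: Fairview wins 4–3.
Fairview beats each rival — Linden (4–3), Avon (5–2), Elmhurst (4–3) — so Fairview is the Condorcet winner.

Fairview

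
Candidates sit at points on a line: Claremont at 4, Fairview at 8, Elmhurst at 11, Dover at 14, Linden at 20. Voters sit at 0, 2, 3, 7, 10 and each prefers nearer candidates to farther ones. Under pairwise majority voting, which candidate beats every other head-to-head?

Claremont

With single-peaked preferences on a line, the Condorcet winner is the candidate closest to the median voter.
The median voter (position 3) is closest to Claremont at 4.
Check: Claremont vs Elmhurst — voters closer to Claremont: 4 of 5.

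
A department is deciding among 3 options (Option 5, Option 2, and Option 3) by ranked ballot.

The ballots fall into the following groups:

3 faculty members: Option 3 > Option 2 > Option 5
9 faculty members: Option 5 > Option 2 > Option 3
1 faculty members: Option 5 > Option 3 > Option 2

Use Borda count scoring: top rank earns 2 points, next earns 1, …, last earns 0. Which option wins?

Option 5

Borda scores:
  Option 5: 3·0 + 9·2 + 2 = 20
  Option 2: 3·1 + 9·1 + 0 = 12
  Option 3: 3·2 + 9·0 + 1 = 7
Option 5 has the highest total.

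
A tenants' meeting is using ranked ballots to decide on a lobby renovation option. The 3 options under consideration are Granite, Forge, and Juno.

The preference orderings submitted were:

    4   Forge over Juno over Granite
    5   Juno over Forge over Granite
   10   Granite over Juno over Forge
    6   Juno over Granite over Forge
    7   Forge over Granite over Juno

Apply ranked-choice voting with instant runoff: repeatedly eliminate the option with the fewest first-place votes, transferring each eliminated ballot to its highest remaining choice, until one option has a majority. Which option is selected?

Juno

Round 1: Forge 11, Juno 11, Granite 10. Granite has the fewest and is eliminated.
Round 2: Juno 21, Forge 11. Juno has a majority.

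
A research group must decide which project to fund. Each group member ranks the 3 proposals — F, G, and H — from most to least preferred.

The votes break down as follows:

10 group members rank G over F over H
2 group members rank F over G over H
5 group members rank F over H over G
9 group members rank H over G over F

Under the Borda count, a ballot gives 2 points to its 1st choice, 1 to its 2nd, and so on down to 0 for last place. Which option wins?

G

Borda scores:
  F: 10·1 + 2·2 + 5·2 + 9·0 = 24
  G: 10·2 + 2·1 + 5·0 + 9·1 = 31
  H: 10·0 + 2·0 + 5·1 + 9·2 = 23
G has the highest total.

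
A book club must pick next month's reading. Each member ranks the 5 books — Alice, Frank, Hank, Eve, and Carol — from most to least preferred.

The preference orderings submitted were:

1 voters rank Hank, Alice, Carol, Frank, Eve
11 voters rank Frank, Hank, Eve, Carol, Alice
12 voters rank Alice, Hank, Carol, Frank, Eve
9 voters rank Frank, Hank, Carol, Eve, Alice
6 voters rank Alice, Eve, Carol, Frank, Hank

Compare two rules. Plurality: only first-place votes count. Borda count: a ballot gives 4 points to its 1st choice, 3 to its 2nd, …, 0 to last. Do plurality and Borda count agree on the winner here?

No

Plurality first-place counts: Alice 18, Frank 20, Hank 1, Eve 0, Carol 0 → Frank.
Borda totals: Alice 75, Frank 99, Hank 100, Eve 49, Carol 67 → Hank.
The two rules disagree: plurality picks Frank, Borda picks Hank.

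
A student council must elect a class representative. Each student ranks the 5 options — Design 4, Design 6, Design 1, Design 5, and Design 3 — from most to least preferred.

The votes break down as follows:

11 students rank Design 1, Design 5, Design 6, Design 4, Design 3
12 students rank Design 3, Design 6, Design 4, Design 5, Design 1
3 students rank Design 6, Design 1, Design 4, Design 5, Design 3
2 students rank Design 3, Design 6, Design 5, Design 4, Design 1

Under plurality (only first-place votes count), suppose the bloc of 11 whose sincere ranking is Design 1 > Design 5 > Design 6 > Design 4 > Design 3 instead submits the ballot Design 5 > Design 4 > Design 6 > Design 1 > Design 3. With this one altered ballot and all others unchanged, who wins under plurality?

Design 3

First-place totals with the altered ballot: Design 4 0, Design 6 3, Design 1 0, Design 5 11, Design 3 14.
The winner is unchanged: still Design 3.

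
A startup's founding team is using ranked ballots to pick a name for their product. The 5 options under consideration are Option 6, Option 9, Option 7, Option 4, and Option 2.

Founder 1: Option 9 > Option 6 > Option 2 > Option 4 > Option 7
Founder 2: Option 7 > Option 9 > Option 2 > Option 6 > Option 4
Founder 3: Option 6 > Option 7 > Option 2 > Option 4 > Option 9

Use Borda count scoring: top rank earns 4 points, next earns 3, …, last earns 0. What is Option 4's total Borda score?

2

Borda scores:
  Option 6: 3 + 1 + 4 = 8
  Option 9: 4 + 3 + 0 = 7
  Option 7: 0 + 4 + 3 = 7
  Option 4: 1 + 0 + 1 = 2
  Option 2: 2 + 2 + 2 = 6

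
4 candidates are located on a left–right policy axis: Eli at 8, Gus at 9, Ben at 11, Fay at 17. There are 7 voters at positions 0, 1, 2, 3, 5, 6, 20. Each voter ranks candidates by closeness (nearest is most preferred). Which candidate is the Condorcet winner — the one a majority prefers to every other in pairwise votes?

Eli

With single-peaked preferences on a line, the Condorcet winner is the candidate closest to the median voter.
The median voter (position 3) is closest to Eli at 8.
Check: Eli vs Fay — voters closer to Eli: 6 of 7.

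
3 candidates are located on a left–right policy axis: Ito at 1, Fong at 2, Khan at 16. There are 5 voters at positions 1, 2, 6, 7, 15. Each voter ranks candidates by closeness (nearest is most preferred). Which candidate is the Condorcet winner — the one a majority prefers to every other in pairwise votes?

With single-peaked preferences on a line, the Condorcet winner is the candidate closest to the median voter.
The median voter (position 6) is closest to Fong at 2.
Check: Fong vs Khan — voters closer to Fong: 4 of 5.

Fong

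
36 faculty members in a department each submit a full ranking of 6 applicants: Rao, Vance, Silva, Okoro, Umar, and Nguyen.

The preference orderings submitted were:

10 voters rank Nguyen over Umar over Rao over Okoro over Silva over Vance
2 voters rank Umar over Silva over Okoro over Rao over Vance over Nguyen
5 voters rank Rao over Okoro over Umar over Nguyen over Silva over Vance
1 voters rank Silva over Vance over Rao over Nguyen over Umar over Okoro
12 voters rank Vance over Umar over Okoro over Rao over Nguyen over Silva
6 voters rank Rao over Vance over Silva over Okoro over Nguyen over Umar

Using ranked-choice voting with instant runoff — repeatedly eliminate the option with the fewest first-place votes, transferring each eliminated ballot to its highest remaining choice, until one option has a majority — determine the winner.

Round 1: Vance 12, Rao 11, Nguyen 10, Umar 2, Silva 1, Okoro 0. Okoro has the fewest and is eliminated.
Round 2: Vance 12, Rao 11, Nguyen 10, Umar 2, Silva 1. Silva has the fewest and is eliminated.
Round 3: Vance 13, Rao 11, Nguyen 10, Umar 2. Umar has the fewest and is eliminated.
Round 4: Rao 13, Vance 13, Nguyen 10. Nguyen has the fewest and is eliminated.
Round 5: Rao 23, Vance 13. Rao has a majority.

Rao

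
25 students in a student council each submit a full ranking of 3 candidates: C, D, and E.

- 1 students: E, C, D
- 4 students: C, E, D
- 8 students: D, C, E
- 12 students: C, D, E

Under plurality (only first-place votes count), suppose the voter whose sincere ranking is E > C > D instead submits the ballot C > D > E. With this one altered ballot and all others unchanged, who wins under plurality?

First-place totals with the altered ballot: C 17, D 8, E 0.
The winner is unchanged: still C.

C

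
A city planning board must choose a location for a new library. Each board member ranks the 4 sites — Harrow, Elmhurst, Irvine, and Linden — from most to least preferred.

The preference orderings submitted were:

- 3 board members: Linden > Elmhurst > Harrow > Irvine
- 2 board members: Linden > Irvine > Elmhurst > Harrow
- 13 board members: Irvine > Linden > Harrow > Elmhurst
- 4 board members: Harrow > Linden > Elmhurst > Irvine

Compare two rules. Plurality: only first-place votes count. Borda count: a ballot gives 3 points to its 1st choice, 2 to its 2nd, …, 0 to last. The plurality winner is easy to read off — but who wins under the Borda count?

Linden

Plurality first-place counts: Harrow 4, Elmhurst 0, Irvine 13, Linden 5 → Irvine.
Borda totals: Harrow 28, Elmhurst 12, Irvine 43, Linden 49 → Linden.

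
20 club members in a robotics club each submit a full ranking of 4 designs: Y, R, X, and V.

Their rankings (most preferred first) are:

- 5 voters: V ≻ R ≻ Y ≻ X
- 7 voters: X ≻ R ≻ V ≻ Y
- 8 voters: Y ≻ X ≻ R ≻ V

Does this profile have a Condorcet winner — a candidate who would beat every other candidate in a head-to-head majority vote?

No

Head-to-head results (20 voters total):
Y vs R: R wins 12–8.
Y vs X: Y wins 13–7.
Y vs V: V wins 12–8.
R vs X: X wins 15–5.
R vs V: R wins 15–5.
X vs V: X wins 15–5.
No candidate beats all others: Y beats X beats R beats Y, a majority cycle.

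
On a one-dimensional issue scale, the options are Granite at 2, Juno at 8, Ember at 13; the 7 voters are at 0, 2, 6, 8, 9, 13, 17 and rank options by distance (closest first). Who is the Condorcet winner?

Juno

With single-peaked preferences on a line, the Condorcet winner is the candidate closest to the median voter.
The median voter (position 8) is closest to Juno at 8.
Check: Juno vs Granite — voters closer to Juno: 5 of 7.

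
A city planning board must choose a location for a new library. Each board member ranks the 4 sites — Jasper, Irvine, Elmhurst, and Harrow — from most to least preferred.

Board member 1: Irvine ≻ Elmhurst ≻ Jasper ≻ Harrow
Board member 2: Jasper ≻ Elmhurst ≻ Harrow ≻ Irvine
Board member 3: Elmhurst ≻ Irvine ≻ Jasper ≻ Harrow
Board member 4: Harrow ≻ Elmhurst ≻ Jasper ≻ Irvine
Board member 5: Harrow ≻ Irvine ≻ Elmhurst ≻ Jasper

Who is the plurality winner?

Harrow

First-place vote totals:
  Jasper: 1
  Irvine: 1
  Elmhurst: 1
  Harrow: 2
Harrow has the most first-place votes.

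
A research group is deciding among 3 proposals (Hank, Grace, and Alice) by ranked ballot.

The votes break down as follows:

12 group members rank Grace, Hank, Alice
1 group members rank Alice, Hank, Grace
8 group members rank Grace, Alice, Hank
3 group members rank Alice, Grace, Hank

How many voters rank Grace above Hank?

Ballots ranking Grace above Hank: 12+8+3 = 23.
Ballots ranking Hank above Grace: 1.
So 23 of 24 voters prefer Grace to Hank.

23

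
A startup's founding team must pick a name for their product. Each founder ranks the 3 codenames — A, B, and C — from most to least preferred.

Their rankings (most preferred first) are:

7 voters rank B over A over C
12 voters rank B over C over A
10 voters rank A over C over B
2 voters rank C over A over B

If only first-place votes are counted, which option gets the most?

First-place vote totals:
  A: 10
  B: 19
  C: 2
B has the most first-place votes.

B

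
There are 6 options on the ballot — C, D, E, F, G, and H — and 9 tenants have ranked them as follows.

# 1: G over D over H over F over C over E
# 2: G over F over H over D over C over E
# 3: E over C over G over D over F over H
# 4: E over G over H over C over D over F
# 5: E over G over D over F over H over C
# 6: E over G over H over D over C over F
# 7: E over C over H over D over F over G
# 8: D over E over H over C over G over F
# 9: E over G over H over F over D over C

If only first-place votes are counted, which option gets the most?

First-place vote totals:
  C: 0
  D: 1
  E: 6
  F: 0
  G: 2
  H: 0
E has the most first-place votes.

E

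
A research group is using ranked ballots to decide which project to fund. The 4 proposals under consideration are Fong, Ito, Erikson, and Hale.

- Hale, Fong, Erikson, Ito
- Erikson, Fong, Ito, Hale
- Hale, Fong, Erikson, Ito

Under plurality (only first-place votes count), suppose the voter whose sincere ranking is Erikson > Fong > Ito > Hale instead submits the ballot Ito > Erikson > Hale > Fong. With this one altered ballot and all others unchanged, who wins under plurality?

Hale

First-place totals with the altered ballot: Fong 0, Ito 1, Erikson 0, Hale 2.
The winner is unchanged: still Hale.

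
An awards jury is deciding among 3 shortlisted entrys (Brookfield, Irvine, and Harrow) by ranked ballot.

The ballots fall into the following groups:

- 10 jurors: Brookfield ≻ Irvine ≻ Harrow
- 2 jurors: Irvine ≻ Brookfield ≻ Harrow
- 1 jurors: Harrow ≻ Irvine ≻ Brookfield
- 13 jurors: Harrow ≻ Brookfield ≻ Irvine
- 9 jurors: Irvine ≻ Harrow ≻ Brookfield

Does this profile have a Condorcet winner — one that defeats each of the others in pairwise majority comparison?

Head-to-head results (35 voters total):
Brookfield vs Irvine: Brookfield wins 23–12.
Brookfield vs Harrow: Harrow wins 23–12.
Irvine vs Harrow: Irvine wins 21–14.
No candidate beats all others: Brookfield beats Irvine beats Harrow beats Brookfield, a majority cycle.

No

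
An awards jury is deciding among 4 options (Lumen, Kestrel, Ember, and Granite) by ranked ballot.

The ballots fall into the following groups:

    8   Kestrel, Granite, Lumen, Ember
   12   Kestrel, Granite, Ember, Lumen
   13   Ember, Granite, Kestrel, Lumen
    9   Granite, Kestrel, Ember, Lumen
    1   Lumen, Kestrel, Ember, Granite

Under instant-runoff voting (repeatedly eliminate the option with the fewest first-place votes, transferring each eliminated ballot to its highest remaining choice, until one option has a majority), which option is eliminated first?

Round 1: Kestrel 20, Ember 13, Granite 9, Lumen 1. Lumen has the fewest and is eliminated.
Round 2: Kestrel 21, Ember 13, Granite 9. Granite has the fewest and is eliminated.
Round 3: Kestrel 30, Ember 13. Kestrel has a majority.

Lumen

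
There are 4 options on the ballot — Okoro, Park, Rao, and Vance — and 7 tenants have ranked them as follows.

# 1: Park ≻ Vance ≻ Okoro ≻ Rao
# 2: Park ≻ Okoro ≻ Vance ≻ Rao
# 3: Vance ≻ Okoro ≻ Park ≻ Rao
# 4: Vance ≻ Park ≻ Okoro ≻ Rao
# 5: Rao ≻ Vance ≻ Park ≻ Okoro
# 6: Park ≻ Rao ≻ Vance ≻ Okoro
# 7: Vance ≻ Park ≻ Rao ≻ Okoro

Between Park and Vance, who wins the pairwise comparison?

Vance

Ballots ranking Park above Vance: 3.
Ballots ranking Vance above Park: 4.
Vance wins the head-to-head, 4–3.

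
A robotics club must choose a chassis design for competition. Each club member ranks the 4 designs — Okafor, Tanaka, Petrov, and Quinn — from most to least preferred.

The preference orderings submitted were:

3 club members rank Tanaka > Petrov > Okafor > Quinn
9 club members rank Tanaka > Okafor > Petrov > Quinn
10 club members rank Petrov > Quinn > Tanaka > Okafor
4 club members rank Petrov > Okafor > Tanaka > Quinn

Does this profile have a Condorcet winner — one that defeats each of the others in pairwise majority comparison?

Head-to-head results (26 voters total):
Okafor vs Tanaka: Tanaka wins 22–4.
Okafor vs Petrov: Petrov wins 17–9.
Okafor vs Quinn: Okafor wins 16–10.
Tanaka vs Petrov: Petrov wins 14–12.
Tanaka vs Quinn: Tanaka wins 16–10.
Petrov vs Quinn: Petrov wins 26–0.
Petrov beats each rival — Okafor (17–9), Tanaka (14–12), Quinn (26–0) — so Petrov is the Condorcet winner.

Yes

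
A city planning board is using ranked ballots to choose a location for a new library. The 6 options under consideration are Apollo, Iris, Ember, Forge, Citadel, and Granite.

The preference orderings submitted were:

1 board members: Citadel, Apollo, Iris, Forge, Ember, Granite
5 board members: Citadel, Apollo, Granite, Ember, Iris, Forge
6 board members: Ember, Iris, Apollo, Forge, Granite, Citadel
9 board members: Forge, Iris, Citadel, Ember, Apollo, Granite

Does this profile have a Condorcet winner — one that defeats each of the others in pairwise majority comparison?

Head-to-head results (21 voters total):
Apollo vs Iris: Iris wins 15–6.
Apollo vs Ember: Ember wins 15–6.
Apollo vs Forge: Apollo wins 12–9.
Apollo vs Citadel: Citadel wins 15–6.
Apollo vs Granite: Apollo wins 21–0.
Iris vs Ember: Ember wins 11–10.
Iris vs Forge: Iris wins 12–9.
Iris vs Citadel: Iris wins 15–6.
Iris vs Granite: Iris wins 16–5.
Ember vs Forge: Ember wins 11–10.
Ember vs Citadel: Citadel wins 15–6.
Ember vs Granite: Ember wins 16–5.
Forge vs Citadel: Forge wins 15–6.
Forge vs Granite: Forge wins 16–5.
Citadel vs Granite: Citadel wins 15–6.
No candidate beats all others: Apollo beats Forge beats Citadel beats Apollo, a majority cycle.

No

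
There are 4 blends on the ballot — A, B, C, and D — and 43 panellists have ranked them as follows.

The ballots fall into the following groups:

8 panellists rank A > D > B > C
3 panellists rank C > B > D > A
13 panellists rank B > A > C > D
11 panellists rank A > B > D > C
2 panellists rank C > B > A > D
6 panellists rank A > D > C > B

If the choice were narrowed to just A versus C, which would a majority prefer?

Ballots ranking A above C: 8+13+11+6 = 38.
Ballots ranking C above A: 3+2 = 5.
A wins the head-to-head, 38–5.

A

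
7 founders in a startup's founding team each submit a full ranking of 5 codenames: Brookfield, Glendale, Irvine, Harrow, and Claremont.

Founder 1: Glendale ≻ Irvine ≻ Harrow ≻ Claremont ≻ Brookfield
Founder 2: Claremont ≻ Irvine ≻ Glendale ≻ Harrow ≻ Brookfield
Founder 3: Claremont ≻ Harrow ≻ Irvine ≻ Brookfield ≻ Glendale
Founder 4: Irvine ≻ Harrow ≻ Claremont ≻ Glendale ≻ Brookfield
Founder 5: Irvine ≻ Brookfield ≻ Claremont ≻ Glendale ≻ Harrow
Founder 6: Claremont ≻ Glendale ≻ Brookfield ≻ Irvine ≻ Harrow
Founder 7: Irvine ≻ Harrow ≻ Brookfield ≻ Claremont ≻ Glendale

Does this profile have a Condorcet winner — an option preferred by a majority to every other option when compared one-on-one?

Head-to-head results (7 voters total):
Brookfield vs Glendale: Glendale wins 4–3.
Brookfield vs Irvine: Irvine wins 6–1.
Brookfield vs Harrow: Harrow wins 5–2.
Brookfield vs Claremont: Claremont wins 5–2.
Glendale vs Irvine: Irvine wins 5–2.
Glendale vs Harrow: Glendale wins 4–3.
Glendale vs Claremont: Claremont wins 6–1.
Irvine vs Harrow: Irvine wins 6–1.
Irvine vs Claremont: Irvine wins 4–3.
Harrow vs Claremont: Claremont wins 4–3.
Irvine beats each rival — Brookfield (6–1), Glendale (5–2), Harrow (6–1), Claremont (4–3) — so Irvine is the Condorcet winner.

Yes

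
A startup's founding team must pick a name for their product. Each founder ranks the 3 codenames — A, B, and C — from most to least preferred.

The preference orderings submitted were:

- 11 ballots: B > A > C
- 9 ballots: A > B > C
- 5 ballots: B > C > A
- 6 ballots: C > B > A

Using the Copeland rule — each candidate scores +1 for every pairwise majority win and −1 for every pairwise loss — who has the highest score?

Pairwise results:
  A vs B: B wins 22–9.
  A vs C: A wins 20–11.
  B vs C: B wins 25–6.
Copeland scores (wins − losses):
  A: 1 − 1 = 0
  B: 2 − 0 = 2
  C: 0 − 2 = -2
B has the best Copeland score.

B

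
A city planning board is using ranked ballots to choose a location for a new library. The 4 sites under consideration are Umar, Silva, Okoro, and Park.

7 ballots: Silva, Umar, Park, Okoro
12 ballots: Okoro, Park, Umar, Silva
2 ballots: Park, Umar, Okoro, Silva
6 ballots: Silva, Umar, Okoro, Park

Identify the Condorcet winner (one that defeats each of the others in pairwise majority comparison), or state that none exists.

Head-to-head results (27 voters total):
Umar vs Silva: Umar wins 14–13.
Umar vs Okoro: Umar wins 15–12.
Umar vs Park: Park wins 14–13.
Silva vs Okoro: Okoro wins 14–13.
Silva vs Park: Park wins 14–13.
Okoro vs Park: Okoro wins 18–9.
No candidate beats all others: Umar beats Okoro beats Park beats Umar, a majority cycle.

No Condorcet winner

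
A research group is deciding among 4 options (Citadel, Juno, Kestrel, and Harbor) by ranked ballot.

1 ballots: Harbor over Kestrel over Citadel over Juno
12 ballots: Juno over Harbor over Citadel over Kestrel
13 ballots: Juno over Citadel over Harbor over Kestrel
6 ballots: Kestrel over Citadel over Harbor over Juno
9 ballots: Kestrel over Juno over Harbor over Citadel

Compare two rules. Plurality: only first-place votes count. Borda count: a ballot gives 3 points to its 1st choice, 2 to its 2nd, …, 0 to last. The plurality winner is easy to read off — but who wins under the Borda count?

Juno

Plurality first-place counts: Citadel 0, Juno 25, Kestrel 15, Harbor 1 → Juno.
Borda totals: Citadel 51, Juno 93, Kestrel 47, Harbor 55 → Juno.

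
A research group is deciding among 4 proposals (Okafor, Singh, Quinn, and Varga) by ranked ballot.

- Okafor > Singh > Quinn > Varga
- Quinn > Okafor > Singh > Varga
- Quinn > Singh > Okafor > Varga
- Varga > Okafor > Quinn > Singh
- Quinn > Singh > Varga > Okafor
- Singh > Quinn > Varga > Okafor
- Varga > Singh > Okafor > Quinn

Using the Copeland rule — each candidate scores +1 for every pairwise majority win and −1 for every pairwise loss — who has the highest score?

Pairwise results:
  Okafor vs Singh: Singh wins 4–3.
  Okafor vs Quinn: Quinn wins 4–3.
  Okafor vs Varga: Varga wins 4–3.
  Singh vs Quinn: Quinn wins 4–3.
  Singh vs Varga: Singh wins 5–2.
  Quinn vs Varga: Quinn wins 5–2.
Copeland scores (wins − losses):
  Okafor: 0 − 3 = -3
  Singh: 2 − 1 = 1
  Quinn: 3 − 0 = 3
  Varga: 1 − 2 = -1
Quinn has the best Copeland score.

Quinn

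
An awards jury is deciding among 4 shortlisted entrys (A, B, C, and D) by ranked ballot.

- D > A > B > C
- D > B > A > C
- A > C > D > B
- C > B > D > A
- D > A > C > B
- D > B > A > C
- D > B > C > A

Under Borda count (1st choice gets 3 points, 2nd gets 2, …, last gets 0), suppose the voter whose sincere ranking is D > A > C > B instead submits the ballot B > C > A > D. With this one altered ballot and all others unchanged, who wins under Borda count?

Borda totals with the altered ballot: A 8, B 12, C 8, D 14.
The winner is unchanged: still D.

D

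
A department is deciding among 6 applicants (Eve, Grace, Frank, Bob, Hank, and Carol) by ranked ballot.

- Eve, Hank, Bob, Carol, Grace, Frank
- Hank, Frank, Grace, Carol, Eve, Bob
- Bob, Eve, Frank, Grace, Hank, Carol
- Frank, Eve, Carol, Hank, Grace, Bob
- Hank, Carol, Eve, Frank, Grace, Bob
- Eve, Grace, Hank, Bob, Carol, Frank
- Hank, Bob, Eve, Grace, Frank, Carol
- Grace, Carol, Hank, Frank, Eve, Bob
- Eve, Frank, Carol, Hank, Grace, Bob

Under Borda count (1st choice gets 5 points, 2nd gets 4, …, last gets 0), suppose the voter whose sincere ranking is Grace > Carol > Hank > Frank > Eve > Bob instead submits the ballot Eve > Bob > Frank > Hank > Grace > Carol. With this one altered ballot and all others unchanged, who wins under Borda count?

Borda totals with the altered ballot: Eve 35, Grace 16, Frank 22, Bob 18, Hank 29, Carol 15.
The winner is unchanged: still Eve.

Eve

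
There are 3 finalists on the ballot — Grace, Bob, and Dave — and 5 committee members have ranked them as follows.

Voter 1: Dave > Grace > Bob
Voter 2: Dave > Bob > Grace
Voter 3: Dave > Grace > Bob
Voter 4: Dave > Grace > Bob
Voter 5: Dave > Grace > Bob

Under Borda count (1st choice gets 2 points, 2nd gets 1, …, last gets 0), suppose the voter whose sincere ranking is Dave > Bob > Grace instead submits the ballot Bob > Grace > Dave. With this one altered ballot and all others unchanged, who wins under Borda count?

Dave

Borda totals with the altered ballot: Grace 5, Bob 2, Dave 8.
The winner is unchanged: still Dave.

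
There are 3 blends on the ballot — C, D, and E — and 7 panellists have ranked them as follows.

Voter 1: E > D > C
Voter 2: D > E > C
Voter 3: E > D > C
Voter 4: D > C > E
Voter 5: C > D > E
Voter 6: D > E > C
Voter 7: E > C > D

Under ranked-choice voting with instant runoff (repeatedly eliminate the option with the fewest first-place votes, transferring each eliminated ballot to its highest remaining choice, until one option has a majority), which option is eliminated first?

Round 1: D 3, E 3, C 1. C has the fewest and is eliminated.
Round 2: D 4, E 3. D has a majority.

C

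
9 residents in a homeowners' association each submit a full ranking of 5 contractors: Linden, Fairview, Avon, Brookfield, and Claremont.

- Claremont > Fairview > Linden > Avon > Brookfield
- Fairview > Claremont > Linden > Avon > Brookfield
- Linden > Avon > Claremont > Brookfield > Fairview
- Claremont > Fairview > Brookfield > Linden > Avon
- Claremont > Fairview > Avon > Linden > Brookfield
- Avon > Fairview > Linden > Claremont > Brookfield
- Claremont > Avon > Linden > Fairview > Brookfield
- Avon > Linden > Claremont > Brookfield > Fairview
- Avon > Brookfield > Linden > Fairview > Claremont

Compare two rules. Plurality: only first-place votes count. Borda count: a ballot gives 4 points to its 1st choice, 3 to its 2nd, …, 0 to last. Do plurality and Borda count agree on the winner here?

Plurality first-place counts: Linden 1, Fairview 1, Avon 3, Brookfield 0, Claremont 4 → Claremont.
Borda totals: Linden 19, Fairview 18, Avon 22, Brookfield 7, Claremont 24 → Claremont.
The two rules agree on Claremont.

Yes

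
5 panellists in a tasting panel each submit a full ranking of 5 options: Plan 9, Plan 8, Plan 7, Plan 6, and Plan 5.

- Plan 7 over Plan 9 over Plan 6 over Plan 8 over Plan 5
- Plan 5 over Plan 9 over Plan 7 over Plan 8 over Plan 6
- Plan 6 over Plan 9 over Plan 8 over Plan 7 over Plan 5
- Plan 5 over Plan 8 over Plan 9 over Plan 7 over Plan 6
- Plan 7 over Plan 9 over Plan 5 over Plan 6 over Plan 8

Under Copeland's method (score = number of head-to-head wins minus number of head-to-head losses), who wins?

Pairwise results:
  Plan 9 vs Plan 8: Plan 9 wins 4–1.
  Plan 9 vs Plan 7: Plan 9 wins 3–2.
  Plan 9 vs Plan 6: Plan 9 wins 4–1.
  Plan 9 vs Plan 5: Plan 9 wins 3–2.
  Plan 8 vs Plan 7: Plan 7 wins 3–2.
  Plan 8 vs Plan 6: Plan 6 wins 3–2.
  Plan 8 vs Plan 5: Plan 5 wins 3–2.
  Plan 7 vs Plan 6: Plan 7 wins 4–1.
  Plan 7 vs Plan 5: Plan 7 wins 3–2.
  Plan 6 vs Plan 5: Plan 5 wins 3–2.
Copeland scores (wins − losses):
  Plan 9: 4 − 0 = 4
  Plan 8: 0 − 4 = -4
  Plan 7: 3 − 1 = 2
  Plan 6: 1 − 3 = -2
  Plan 5: 2 − 2 = 0
Plan 9 has the best Copeland score.

Plan 9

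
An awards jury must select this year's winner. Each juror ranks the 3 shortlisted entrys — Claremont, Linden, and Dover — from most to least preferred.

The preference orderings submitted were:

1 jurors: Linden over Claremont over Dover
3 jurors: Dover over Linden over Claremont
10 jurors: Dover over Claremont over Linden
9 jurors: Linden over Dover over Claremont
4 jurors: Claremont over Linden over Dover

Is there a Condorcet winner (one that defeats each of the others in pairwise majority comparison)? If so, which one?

Head-to-head results (27 voters total):
Claremont vs Linden: Claremont wins 14–13.
Claremont vs Dover: Dover wins 22–5.
Linden vs Dover: Linden wins 14–13.
No candidate beats all others: Claremont beats Linden beats Dover beats Claremont, a majority cycle.

None — there is no Condorcet winner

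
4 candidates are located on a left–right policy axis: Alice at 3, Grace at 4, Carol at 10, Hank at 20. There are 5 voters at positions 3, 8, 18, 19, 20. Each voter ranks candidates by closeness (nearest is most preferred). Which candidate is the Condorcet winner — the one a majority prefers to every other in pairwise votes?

Hank

With single-peaked preferences on a line, the Condorcet winner is the candidate closest to the median voter.
The median voter (position 18) is closest to Hank at 20.
Check: Hank vs Grace — voters closer to Hank: 3 of 5.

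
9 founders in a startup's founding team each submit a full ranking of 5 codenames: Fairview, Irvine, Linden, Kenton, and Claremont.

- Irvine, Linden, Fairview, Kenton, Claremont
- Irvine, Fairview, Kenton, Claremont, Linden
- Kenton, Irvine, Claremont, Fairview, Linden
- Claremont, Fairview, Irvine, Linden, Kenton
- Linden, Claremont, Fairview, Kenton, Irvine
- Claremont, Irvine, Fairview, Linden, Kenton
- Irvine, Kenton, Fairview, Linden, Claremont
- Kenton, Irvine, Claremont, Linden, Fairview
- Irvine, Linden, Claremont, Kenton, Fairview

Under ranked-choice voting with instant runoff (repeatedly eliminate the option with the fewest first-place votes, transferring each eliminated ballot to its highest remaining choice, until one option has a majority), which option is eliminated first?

Fairview

Round 1: Irvine 4, Kenton 2, Claremont 2, Linden 1, Fairview 0. Fairview has the fewest and is eliminated.
Round 2: Irvine 4, Kenton 2, Claremont 2, Linden 1. Linden has the fewest and is eliminated.
Round 3: Irvine 4, Claremont 3, Kenton 2. Kenton has the fewest and is eliminated.
Round 4: Irvine 6, Claremont 3. Irvine has a majority.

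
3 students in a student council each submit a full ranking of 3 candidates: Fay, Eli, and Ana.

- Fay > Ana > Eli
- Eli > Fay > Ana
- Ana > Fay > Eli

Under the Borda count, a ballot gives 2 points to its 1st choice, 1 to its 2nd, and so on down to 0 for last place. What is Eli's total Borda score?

Borda scores:
  Fay: 2 + 1 + 1 = 4
  Eli: 0 + 2 + 0 = 2
  Ana: 1 + 0 + 2 = 3

2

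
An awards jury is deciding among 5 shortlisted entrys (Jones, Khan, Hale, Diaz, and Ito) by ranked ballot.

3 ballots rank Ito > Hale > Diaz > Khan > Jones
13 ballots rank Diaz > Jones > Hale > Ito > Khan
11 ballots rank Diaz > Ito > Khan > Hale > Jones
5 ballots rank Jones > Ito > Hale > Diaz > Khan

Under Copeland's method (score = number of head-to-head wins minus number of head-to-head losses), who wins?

Pairwise results:
  Jones vs Khan: Jones wins 18–14.
  Jones vs Hale: Jones wins 18–14.
  Jones vs Diaz: Diaz wins 27–5.
  Jones vs Ito: Jones wins 18–14.
  Khan vs Hale: Hale wins 21–11.
  Khan vs Diaz: Diaz wins 32–0.
  Khan vs Ito: Ito wins 32–0.
  Hale vs Diaz: Diaz wins 24–8.
  Hale vs Ito: Ito wins 19–13.
  Diaz vs Ito: Diaz wins 24–8.
Copeland scores (wins − losses):
  Jones: 3 − 1 = 2
  Khan: 0 − 4 = -4
  Hale: 1 − 3 = -2
  Diaz: 4 − 0 = 4
  Ito: 2 − 2 = 0
Diaz has the best Copeland score.

Diaz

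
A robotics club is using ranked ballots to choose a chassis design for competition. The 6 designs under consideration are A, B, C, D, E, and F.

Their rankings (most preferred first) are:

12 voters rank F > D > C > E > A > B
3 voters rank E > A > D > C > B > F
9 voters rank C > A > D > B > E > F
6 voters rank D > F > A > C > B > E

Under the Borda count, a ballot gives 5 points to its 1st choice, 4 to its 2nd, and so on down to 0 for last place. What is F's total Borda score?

Borda scores:
  A: 12·1 + 3·4 + 9·4 + 6·3 = 78
  B: 12·0 + 3·1 + 9·2 + 6·1 = 27
  C: 12·3 + 3·2 + 9·5 + 6·2 = 99
  D: 12·4 + 3·3 + 9·3 + 6·5 = 114
  E: 12·2 + 3·5 + 9·1 + 6·0 = 48
  F: 12·5 + 3·0 + 9·0 + 6·4 = 84

84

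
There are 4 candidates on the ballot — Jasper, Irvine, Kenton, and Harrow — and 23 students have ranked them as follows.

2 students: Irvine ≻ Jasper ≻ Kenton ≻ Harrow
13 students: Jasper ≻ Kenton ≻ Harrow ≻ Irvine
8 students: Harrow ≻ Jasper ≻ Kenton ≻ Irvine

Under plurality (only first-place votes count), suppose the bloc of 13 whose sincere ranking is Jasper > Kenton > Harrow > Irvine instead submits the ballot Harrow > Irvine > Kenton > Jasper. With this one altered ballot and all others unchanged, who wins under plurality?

Harrow

First-place totals with the altered ballot: Jasper 0, Irvine 2, Kenton 0, Harrow 21.
The switch changes the winner from Jasper to Harrow.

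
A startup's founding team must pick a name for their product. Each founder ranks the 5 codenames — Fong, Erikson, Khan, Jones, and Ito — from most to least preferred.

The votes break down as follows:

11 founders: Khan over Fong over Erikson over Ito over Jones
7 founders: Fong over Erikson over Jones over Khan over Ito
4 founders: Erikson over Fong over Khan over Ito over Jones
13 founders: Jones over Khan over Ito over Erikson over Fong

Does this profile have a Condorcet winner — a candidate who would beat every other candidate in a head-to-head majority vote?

Head-to-head results (35 voters total):
Fong vs Erikson: Fong wins 18–17.
Fong vs Khan: Khan wins 24–11.
Fong vs Jones: Fong wins 22–13.
Fong vs Ito: Fong wins 22–13.
Erikson vs Khan: Khan wins 24–11.
Erikson vs Jones: Erikson wins 22–13.
Erikson vs Ito: Erikson wins 22–13.
Khan vs Jones: Jones wins 20–15.
Khan vs Ito: Khan wins 35–0.
Jones vs Ito: Jones wins 20–15.
No candidate beats all others: Fong beats Jones beats Khan beats Fong, a majority cycle.

No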